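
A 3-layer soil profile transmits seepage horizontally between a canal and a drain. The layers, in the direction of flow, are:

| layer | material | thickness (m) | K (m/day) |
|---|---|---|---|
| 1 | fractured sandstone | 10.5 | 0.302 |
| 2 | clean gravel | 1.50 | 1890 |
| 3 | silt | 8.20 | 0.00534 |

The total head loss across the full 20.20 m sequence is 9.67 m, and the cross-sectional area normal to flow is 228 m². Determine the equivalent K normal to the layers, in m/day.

Flow is perpendicular to layering, so the layers act in series and the equivalent K is the thickness-weighted harmonic mean.
Total thickness L = 10.5 + 1.50 + 8.20 = 20.20 m.
Σ(b_i/K_i) = 10.5/0.302 + 1.50/1890 + 8.20/0.00534 = 1570 d.
K_eq = L / Σ(b_i/K_i) = 20.20 / 1570 = 0.01286 m/day.

0.0129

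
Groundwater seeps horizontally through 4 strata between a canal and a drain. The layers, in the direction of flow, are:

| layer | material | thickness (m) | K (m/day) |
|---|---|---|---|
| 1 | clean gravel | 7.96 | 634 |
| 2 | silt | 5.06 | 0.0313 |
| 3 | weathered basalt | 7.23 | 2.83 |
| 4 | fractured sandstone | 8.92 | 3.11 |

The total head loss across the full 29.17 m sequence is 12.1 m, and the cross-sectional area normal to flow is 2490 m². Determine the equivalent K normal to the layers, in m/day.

0.175

Flow is perpendicular to layering, so the layers act in series and the equivalent K is the thickness-weighted harmonic mean.
Total thickness L = 7.96 + 5.06 + 7.23 + 8.92 = 29.17 m.
Σ(b_i/K_i) = 7.96/634 + 5.06/0.0313 + 7.23/2.83 + 8.92/3.11 = 167.1 d.
K_eq = L / Σ(b_i/K_i) = 29.17 / 167.1 = 0.1746 m/day.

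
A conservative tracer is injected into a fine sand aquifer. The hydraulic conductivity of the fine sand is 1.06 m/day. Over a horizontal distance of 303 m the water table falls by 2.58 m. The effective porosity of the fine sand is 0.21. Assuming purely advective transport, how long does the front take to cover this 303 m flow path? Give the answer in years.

19.3

Hydraulic gradient i = Δh / L = 2.58 / 303 = 0.008515.
Darcy flux q = K · i = 1.060 × 0.008515 = 0.009026 m/day.
Seepage velocity v = q / n_e = 0.009026 / 0.21 = 0.04298 m/day.
Travel time t = L / v = 303 / 0.04298 = 7050 days = 19.30 years.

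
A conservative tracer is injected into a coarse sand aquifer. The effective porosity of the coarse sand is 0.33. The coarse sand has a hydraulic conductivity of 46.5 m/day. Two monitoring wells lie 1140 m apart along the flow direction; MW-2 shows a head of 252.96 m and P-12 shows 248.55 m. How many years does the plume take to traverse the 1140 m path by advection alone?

Hydraulic gradient i = (252.96 − 248.55) / 1140 = 4.41 / 1140 = 0.003868.
Darcy flux q = K · i = 46.50 × 0.003868 = 0.1799 m/day.
Seepage velocity v = q / n_e = 0.1799 / 0.33 = 0.5451 m/day.
Travel time t = L / v = 1140 / 0.5451 = 2091 days = 5.726 years.

5.73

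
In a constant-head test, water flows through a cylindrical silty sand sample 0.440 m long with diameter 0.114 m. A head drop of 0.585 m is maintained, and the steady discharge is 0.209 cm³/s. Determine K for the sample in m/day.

Cross-sectional area A = π·(d/2)² = π × (0.114/2)² = 0.01021 m².
Convert discharge: 0.209 cm³/s = 2.090e-07 m³/s.
Darcy's law rearranged: K = Q·L / (A·Δh) = 2.090e-07 × 0.440 / (0.01021 × 0.585) = 1.540e-05 m/s = 1.331 m/day.

1.33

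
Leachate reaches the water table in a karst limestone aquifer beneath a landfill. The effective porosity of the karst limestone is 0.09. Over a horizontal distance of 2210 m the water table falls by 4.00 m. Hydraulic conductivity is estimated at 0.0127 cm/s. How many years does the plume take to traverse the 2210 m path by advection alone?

Convert K: 0.0127 cm/s × 864 = 10.97 m/day.
Hydraulic gradient i = Δh / L = 4.00 / 2210 = 0.001810.
Darcy flux q = K · i = 10.97 × 0.001810 = 0.01986 m/day.
Seepage velocity v = q / n_e = 0.01986 / 0.09 = 0.2207 m/day.
Travel time t = L / v = 2210 / 0.2207 = 10015 days = 27.42 years.

27.4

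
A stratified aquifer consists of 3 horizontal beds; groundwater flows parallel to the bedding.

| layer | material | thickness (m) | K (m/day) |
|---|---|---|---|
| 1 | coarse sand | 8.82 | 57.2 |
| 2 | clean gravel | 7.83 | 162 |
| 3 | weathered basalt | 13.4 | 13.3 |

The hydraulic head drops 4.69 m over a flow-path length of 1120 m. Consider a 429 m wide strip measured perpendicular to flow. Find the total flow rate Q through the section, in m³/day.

3510

Flow is parallel to layering, so each bed carries its own Darcy discharge and the transmissivities add.
Σ(K_i·b_i) = 57.2×8.82 + 162×7.83 + 13.3×13.4 = 1951 m²/day.
Hydraulic gradient i = Δh / L = 4.69 / 1120 = 0.004188.
Q = Σ(K_i·b_i) · W · i = 1951 × 429 × 0.004188 = 3505 m³/day.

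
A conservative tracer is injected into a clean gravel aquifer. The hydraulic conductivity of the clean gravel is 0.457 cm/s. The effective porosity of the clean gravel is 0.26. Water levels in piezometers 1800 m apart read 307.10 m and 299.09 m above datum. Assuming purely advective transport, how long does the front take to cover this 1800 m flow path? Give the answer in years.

0.729

Convert K: 0.457 cm/s × 864 = 394.8 m/day.
Hydraulic gradient i = (307.10 − 299.09) / 1800 = 8.01 / 1800 = 0.004450.
Darcy flux q = K · i = 394.8 × 0.004450 = 1.757 m/day.
Seepage velocity v = q / n_e = 1.757 / 0.26 = 6.758 m/day.
Travel time t = L / v = 1800 / 6.758 = 266.4 days = 0.7292 years.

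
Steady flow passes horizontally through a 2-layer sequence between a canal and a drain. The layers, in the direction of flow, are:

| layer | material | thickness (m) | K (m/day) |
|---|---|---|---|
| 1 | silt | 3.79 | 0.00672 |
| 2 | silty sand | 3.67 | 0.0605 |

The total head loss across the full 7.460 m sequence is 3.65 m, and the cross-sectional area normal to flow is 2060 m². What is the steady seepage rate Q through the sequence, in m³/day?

Flow is perpendicular to layering, so the layers act in series and the equivalent K is the thickness-weighted harmonic mean.
Total thickness L = 3.79 + 3.67 = 7.460 m.
Σ(b_i/K_i) = 3.79/0.00672 + 3.67/0.0605 = 624.6 d.
K_eq = L / Σ(b_i/K_i) = 7.460 / 624.6 = 0.01194 m/day.
Q = K_eq · A · (Δh/L) = 0.01194 × 2060 × (3.65/7.460) = 12.04 m³/day.

12.0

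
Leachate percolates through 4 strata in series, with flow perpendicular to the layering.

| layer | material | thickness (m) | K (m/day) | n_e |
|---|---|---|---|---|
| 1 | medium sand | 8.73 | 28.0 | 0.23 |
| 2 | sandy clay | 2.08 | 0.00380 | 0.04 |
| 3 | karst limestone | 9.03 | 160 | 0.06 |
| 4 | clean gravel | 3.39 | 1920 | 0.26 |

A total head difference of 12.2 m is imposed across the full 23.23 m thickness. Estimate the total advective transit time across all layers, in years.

With flow normal to the layers, continuity requires the same specific discharge q through every layer.
Σ(b_i/K_i) = 8.73/28.0 + 2.08/0.00380 + 9.03/160 + 3.39/1920 = 547.7 d.
q = Δh / Σ(b_i/K_i) = 12.2 / 547.7 = 0.02227 m/day.
In each layer the seepage velocity is v_i = q/n_i, so the layer transit time is t_i = b_i·n_i / q:
  layer 1 (medium sand): t_1 = 8.73 × 0.23 / 0.02227 = 90.15 d
  layer 2 (sandy clay): t_2 = 2.08 × 0.04 / 0.02227 = 3.735 d
  layer 3 (karst limestone): t_3 = 9.03 × 0.06 / 0.02227 = 24.32 d
  layer 4 (clean gravel): t_4 = 3.39 × 0.26 / 0.02227 = 39.57 d
Total t = Σ t_i = 157.8 days = 0.4320 years.

0.432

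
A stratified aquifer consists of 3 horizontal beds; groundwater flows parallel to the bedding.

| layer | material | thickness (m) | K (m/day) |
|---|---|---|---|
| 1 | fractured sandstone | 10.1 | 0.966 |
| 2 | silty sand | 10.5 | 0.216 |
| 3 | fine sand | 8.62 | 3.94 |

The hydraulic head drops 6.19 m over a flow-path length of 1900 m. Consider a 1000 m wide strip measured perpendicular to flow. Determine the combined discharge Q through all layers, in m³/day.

Flow is parallel to layering, so each bed carries its own Darcy discharge and the transmissivities add.
Σ(K_i·b_i) = 0.966×10.1 + 0.216×10.5 + 3.94×8.62 = 45.99 m²/day.
Hydraulic gradient i = Δh / L = 6.19 / 1900 = 0.003258.
Q = Σ(K_i·b_i) · W · i = 45.99 × 1000 × 0.003258 = 149.8 m³/day.

150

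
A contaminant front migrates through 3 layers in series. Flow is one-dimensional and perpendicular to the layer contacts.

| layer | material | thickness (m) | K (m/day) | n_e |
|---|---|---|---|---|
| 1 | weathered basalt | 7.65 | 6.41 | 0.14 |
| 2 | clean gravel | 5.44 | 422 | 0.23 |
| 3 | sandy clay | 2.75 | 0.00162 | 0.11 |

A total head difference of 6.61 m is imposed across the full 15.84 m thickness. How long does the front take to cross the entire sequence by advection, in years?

1.85

With flow normal to the layers, continuity requires the same specific discharge q through every layer.
Σ(b_i/K_i) = 7.65/6.41 + 5.44/422 + 2.75/0.00162 = 1699 d.
q = Δh / Σ(b_i/K_i) = 6.61 / 1699 = 0.003891 m/day.
In each layer the seepage velocity is v_i = q/n_i, so the layer transit time is t_i = b_i·n_i / q:
  layer 1 (weathered basalt): t_1 = 7.65 × 0.14 / 0.003891 = 275.2 d
  layer 2 (clean gravel): t_2 = 5.44 × 0.23 / 0.003891 = 321.6 d
  layer 3 (sandy clay): t_3 = 2.75 × 0.11 / 0.003891 = 77.74 d
Total t = Σ t_i = 674.5 days = 1.847 years.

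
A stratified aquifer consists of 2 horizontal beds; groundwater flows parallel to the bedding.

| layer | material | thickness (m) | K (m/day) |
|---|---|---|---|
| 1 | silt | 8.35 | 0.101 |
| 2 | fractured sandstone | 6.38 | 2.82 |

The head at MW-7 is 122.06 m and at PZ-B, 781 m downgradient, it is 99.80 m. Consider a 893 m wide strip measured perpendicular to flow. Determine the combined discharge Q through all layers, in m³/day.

479

Flow is parallel to layering, so each bed carries its own Darcy discharge and the transmissivities add.
Σ(K_i·b_i) = 0.101×8.35 + 2.82×6.38 = 18.83 m²/day.
Hydraulic gradient i = (122.06 − 99.80) / 781 = 22.26 / 781 = 0.02850.
Q = Σ(K_i·b_i) · W · i = 18.83 × 893 × 0.02850 = 479.4 m³/day.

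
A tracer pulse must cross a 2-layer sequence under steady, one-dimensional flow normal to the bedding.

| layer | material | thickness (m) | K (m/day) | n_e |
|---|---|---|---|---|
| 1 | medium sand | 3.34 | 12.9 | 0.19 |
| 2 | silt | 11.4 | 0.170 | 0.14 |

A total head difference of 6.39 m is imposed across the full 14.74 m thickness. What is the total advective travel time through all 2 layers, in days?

23.5

With flow normal to the layers, continuity requires the same specific discharge q through every layer.
Σ(b_i/K_i) = 3.34/12.9 + 11.4/0.170 = 67.32 d.
q = Δh / Σ(b_i/K_i) = 6.39 / 67.32 = 0.09492 m/day.
In each layer the seepage velocity is v_i = q/n_i, so the layer transit time is t_i = b_i·n_i / q:
  layer 1 (medium sand): t_1 = 3.34 × 0.19 / 0.09492 = 6.685 d
  layer 2 (silt): t_2 = 11.4 × 0.14 / 0.09492 = 16.81 d
Total t = Σ t_i = 23.50 days.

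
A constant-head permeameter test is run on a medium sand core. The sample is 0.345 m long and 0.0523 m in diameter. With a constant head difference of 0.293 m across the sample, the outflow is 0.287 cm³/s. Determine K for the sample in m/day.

13.6

Cross-sectional area A = π·(d/2)² = π × (0.0523/2)² = 0.002148 m².
Convert discharge: 0.287 cm³/s = 2.870e-07 m³/s.
Darcy's law rearranged: K = Q·L / (A·Δh) = 2.870e-07 × 0.345 / (0.002148 × 0.293) = 0.0001573 m/s = 13.59 m/day.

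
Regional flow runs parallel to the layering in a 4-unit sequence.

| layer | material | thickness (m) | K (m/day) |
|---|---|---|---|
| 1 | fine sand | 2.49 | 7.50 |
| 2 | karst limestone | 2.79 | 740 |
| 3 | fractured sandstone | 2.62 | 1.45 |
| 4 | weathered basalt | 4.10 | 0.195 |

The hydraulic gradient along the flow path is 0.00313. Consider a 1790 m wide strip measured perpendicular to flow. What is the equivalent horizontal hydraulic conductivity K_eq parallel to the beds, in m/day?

174

Flow is parallel to layering, so each bed carries its own Darcy discharge and the transmissivities add.
Σ(K_i·b_i) = 7.50×2.49 + 740×2.79 + 1.45×2.62 + 0.195×4.10 = 2088 m²/day.
Total thickness b = 12.00 m, so K_eq = Σ(K_i·b_i)/b = 174.0 m/day.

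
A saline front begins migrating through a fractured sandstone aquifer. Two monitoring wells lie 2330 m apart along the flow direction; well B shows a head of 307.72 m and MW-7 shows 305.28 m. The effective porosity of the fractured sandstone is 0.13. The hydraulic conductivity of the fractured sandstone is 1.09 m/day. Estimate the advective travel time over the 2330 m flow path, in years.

Hydraulic gradient i = (307.72 − 305.28) / 2330 = 2.44 / 2330 = 0.001047.
Darcy flux q = K · i = 1.090 × 0.001047 = 0.001141 m/day.
Seepage velocity v = q / n_e = 0.001141 / 0.13 = 0.008780 m/day.
Travel time t = L / v = 2330 / 0.008780 = 2.654e+05 days = 726.5 years.

727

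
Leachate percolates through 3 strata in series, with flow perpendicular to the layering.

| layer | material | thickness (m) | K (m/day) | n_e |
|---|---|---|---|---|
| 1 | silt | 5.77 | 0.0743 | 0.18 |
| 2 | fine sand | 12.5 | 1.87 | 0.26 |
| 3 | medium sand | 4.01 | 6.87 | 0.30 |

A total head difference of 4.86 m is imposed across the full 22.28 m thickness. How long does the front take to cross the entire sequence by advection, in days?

With flow normal to the layers, continuity requires the same specific discharge q through every layer.
Σ(b_i/K_i) = 5.77/0.0743 + 12.5/1.87 + 4.01/6.87 = 84.93 d.
q = Δh / Σ(b_i/K_i) = 4.86 / 84.93 = 0.05723 m/day.
In each layer the seepage velocity is v_i = q/n_i, so the layer transit time is t_i = b_i·n_i / q:
  layer 1 (silt): t_1 = 5.77 × 0.18 / 0.05723 = 18.15 d
  layer 2 (fine sand): t_2 = 12.5 × 0.26 / 0.05723 = 56.79 d
  layer 3 (medium sand): t_3 = 4.01 × 0.30 / 0.05723 = 21.02 d
Total t = Σ t_i = 95.96 days.

96.0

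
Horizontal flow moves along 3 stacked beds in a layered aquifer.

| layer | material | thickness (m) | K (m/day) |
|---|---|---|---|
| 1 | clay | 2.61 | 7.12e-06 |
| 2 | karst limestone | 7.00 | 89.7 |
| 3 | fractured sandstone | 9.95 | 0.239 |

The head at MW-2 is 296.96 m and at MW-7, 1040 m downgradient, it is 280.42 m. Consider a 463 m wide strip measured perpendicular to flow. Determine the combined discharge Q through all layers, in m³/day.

4640

Flow is parallel to layering, so each bed carries its own Darcy discharge and the transmissivities add.
Σ(K_i·b_i) = 7.12e-06×2.61 + 89.7×7.00 + 0.239×9.95 = 630.3 m²/day.
Hydraulic gradient i = (296.96 − 280.42) / 1040 = 16.54 / 1040 = 0.01590.
Q = Σ(K_i·b_i) · W · i = 630.3 × 463 × 0.01590 = 4641 m³/day.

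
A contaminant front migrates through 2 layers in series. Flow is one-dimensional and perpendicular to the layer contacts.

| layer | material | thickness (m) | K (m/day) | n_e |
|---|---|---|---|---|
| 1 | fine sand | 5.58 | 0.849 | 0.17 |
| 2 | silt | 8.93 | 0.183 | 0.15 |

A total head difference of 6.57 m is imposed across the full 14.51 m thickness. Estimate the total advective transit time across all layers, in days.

19.3

With flow normal to the layers, continuity requires the same specific discharge q through every layer.
Σ(b_i/K_i) = 5.58/0.849 + 8.93/0.183 = 55.37 d.
q = Δh / Σ(b_i/K_i) = 6.57 / 55.37 = 0.1187 m/day.
In each layer the seepage velocity is v_i = q/n_i, so the layer transit time is t_i = b_i·n_i / q:
  layer 1 (fine sand): t_1 = 5.58 × 0.17 / 0.1187 = 7.995 d
  layer 2 (silt): t_2 = 8.93 × 0.15 / 0.1187 = 11.29 d
Total t = Σ t_i = 19.28 days.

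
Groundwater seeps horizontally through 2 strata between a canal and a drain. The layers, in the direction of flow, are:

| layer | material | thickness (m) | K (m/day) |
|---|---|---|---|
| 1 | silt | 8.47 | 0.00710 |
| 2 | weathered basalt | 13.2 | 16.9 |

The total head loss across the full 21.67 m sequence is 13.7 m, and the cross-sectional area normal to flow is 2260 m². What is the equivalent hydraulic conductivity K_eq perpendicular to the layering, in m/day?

Flow is perpendicular to layering, so the layers act in series and the equivalent K is the thickness-weighted harmonic mean.
Total thickness L = 8.47 + 13.2 = 21.67 m.
Σ(b_i/K_i) = 8.47/0.00710 + 13.2/16.9 = 1194 d.
K_eq = L / Σ(b_i/K_i) = 21.67 / 1194 = 0.01815 m/day.

0.0182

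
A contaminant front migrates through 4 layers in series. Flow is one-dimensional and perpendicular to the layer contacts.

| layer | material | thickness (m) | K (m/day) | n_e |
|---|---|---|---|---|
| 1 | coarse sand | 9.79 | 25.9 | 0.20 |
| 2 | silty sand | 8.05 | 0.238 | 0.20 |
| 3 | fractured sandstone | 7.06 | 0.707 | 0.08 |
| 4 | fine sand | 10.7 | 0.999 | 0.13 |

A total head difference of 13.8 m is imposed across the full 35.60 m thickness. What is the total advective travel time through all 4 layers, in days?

22.0

With flow normal to the layers, continuity requires the same specific discharge q through every layer.
Σ(b_i/K_i) = 9.79/25.9 + 8.05/0.238 + 7.06/0.707 + 10.7/0.999 = 54.90 d.
q = Δh / Σ(b_i/K_i) = 13.8 / 54.90 = 0.2514 m/day.
In each layer the seepage velocity is v_i = q/n_i, so the layer transit time is t_i = b_i·n_i / q:
  layer 1 (coarse sand): t_1 = 9.79 × 0.20 / 0.2514 = 7.789 d
  layer 2 (silty sand): t_2 = 8.05 × 0.20 / 0.2514 = 6.405 d
  layer 3 (fractured sandstone): t_3 = 7.06 × 0.08 / 0.2514 = 2.247 d
  layer 4 (fine sand): t_4 = 10.7 × 0.13 / 0.2514 = 5.534 d
Total t = Σ t_i = 21.97 days.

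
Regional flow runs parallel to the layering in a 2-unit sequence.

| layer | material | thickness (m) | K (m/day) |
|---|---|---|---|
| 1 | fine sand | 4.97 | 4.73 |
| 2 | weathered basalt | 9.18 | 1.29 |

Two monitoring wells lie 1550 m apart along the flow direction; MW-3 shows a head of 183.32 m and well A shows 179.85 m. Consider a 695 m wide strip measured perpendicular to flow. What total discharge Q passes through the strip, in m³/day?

55.0

Flow is parallel to layering, so each bed carries its own Darcy discharge and the transmissivities add.
Σ(K_i·b_i) = 4.73×4.97 + 1.29×9.18 = 35.35 m²/day.
Hydraulic gradient i = (183.32 − 179.85) / 1550 = 3.47 / 1550 = 0.002239.
Q = Σ(K_i·b_i) · W · i = 35.35 × 695 × 0.002239 = 55.00 m³/day.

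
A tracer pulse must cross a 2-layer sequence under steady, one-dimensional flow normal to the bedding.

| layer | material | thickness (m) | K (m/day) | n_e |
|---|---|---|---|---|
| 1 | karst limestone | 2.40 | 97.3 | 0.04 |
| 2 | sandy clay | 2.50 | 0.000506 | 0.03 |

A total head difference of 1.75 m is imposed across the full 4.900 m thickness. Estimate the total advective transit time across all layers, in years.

With flow normal to the layers, continuity requires the same specific discharge q through every layer.
Σ(b_i/K_i) = 2.40/97.3 + 2.50/0.000506 = 4941 d.
q = Δh / Σ(b_i/K_i) = 1.75 / 4941 = 0.0003542 m/day.
In each layer the seepage velocity is v_i = q/n_i, so the layer transit time is t_i = b_i·n_i / q:
  layer 1 (karst limestone): t_1 = 2.40 × 0.04 / 0.0003542 = 271.0 d
  layer 2 (sandy clay): t_2 = 2.50 × 0.03 / 0.0003542 = 211.7 d
Total t = Σ t_i = 482.8 days = 1.322 years.

1.32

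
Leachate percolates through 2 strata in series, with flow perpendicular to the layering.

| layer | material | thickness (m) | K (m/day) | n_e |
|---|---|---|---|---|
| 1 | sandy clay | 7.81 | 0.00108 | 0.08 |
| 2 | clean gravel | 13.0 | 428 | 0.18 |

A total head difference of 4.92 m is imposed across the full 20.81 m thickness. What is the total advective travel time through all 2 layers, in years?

11.9

With flow normal to the layers, continuity requires the same specific discharge q through every layer.
Σ(b_i/K_i) = 7.81/0.00108 + 13.0/428 = 7232 d.
q = Δh / Σ(b_i/K_i) = 4.92 / 7232 = 0.0006804 m/day.
In each layer the seepage velocity is v_i = q/n_i, so the layer transit time is t_i = b_i·n_i / q:
  layer 1 (sandy clay): t_1 = 7.81 × 0.08 / 0.0006804 = 918.3 d
  layer 2 (clean gravel): t_2 = 13.0 × 0.18 / 0.0006804 = 3439 d
Total t = Σ t_i = 4358 days = 11.93 years.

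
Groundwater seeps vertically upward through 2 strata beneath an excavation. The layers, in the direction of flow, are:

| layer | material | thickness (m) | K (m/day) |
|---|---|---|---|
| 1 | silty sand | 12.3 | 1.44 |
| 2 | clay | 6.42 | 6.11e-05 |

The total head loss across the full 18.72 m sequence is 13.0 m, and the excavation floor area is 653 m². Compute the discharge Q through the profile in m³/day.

Flow is perpendicular to layering, so the layers act in series and the equivalent K is the thickness-weighted harmonic mean.
Total thickness L = 12.3 + 6.42 = 18.72 m.
Σ(b_i/K_i) = 12.3/1.44 + 6.42/6.11e-05 = 1.051e+05 d.
K_eq = L / Σ(b_i/K_i) = 18.72 / 1.051e+05 = 0.0001781 m/day.
Q = K_eq · A · (Δh/L) = 0.0001781 × 653 × (13.0/18.72) = 0.08078 m³/day.

0.0808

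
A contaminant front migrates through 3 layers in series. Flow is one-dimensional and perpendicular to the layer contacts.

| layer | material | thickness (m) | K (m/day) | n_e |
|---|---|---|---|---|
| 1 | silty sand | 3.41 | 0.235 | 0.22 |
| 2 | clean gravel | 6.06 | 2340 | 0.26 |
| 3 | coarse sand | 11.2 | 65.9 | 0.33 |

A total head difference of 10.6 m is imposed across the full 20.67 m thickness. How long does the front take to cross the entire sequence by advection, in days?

8.34

With flow normal to the layers, continuity requires the same specific discharge q through every layer.
Σ(b_i/K_i) = 3.41/0.235 + 6.06/2340 + 11.2/65.9 = 14.68 d.
q = Δh / Σ(b_i/K_i) = 10.6 / 14.68 = 0.7219 m/day.
In each layer the seepage velocity is v_i = q/n_i, so the layer transit time is t_i = b_i·n_i / q:
  layer 1 (silty sand): t_1 = 3.41 × 0.22 / 0.7219 = 1.039 d
  layer 2 (clean gravel): t_2 = 6.06 × 0.26 / 0.7219 = 2.183 d
  layer 3 (coarse sand): t_3 = 11.2 × 0.33 / 0.7219 = 5.120 d
Total t = Σ t_i = 8.341 days.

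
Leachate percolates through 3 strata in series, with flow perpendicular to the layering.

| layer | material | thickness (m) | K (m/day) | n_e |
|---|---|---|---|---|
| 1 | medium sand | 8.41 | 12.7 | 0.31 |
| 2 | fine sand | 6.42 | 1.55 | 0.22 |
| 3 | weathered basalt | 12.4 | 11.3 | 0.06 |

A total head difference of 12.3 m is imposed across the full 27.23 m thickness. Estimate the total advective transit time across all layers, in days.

2.29

With flow normal to the layers, continuity requires the same specific discharge q through every layer.
Σ(b_i/K_i) = 8.41/12.7 + 6.42/1.55 + 12.4/11.3 = 5.901 d.
q = Δh / Σ(b_i/K_i) = 12.3 / 5.901 = 2.084 m/day.
In each layer the seepage velocity is v_i = q/n_i, so the layer transit time is t_i = b_i·n_i / q:
  layer 1 (medium sand): t_1 = 8.41 × 0.31 / 2.084 = 1.251 d
  layer 2 (fine sand): t_2 = 6.42 × 0.22 / 2.084 = 0.6777 d
  layer 3 (weathered basalt): t_3 = 12.4 × 0.06 / 2.084 = 0.3570 d
Total t = Σ t_i = 2.286 days.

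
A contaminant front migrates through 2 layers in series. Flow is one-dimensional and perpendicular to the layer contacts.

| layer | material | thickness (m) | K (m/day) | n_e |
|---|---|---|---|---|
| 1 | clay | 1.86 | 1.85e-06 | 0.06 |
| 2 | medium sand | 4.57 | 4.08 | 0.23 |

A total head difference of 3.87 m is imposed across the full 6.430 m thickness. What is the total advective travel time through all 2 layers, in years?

With flow normal to the layers, continuity requires the same specific discharge q through every layer.
Σ(b_i/K_i) = 1.86/1.85e-06 + 4.57/4.08 = 1.005e+06 d.
q = Δh / Σ(b_i/K_i) = 3.87 / 1.005e+06 = 3.849e-06 m/day.
In each layer the seepage velocity is v_i = q/n_i, so the layer transit time is t_i = b_i·n_i / q:
  layer 1 (clay): t_1 = 1.86 × 0.06 / 3.849e-06 = 28993 d
  layer 2 (medium sand): t_2 = 4.57 × 0.23 / 3.849e-06 = 2.731e+05 d
Total t = Σ t_i = 3.021e+05 days = 827.0 years.

827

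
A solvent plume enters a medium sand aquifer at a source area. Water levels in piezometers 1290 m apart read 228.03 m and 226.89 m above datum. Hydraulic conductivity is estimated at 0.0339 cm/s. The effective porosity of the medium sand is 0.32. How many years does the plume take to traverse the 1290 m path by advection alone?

43.7

Convert K: 0.0339 cm/s × 864 = 29.29 m/day.
Hydraulic gradient i = (228.03 − 226.89) / 1290 = 1.14 / 1290 = 0.0008837.
Darcy flux q = K · i = 29.29 × 0.0008837 = 0.02588 m/day.
Seepage velocity v = q / n_e = 0.02588 / 0.32 = 0.08089 m/day.
Travel time t = L / v = 1290 / 0.08089 = 15948 days = 43.66 years.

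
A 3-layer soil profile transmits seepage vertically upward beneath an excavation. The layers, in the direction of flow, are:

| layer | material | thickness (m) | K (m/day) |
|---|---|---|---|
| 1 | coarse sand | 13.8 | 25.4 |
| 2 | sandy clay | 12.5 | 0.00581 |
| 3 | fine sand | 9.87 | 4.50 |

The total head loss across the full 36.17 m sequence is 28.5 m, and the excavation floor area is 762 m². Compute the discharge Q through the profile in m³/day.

10.1

Flow is perpendicular to layering, so the layers act in series and the equivalent K is the thickness-weighted harmonic mean.
Total thickness L = 13.8 + 12.5 + 9.87 = 36.17 m.
Σ(b_i/K_i) = 13.8/25.4 + 12.5/0.00581 + 9.87/4.50 = 2154 d.
K_eq = L / Σ(b_i/K_i) = 36.17 / 2154 = 0.01679 m/day.
Q = K_eq · A · (Δh/L) = 0.01679 × 762 × (28.5/36.17) = 10.08 m³/day.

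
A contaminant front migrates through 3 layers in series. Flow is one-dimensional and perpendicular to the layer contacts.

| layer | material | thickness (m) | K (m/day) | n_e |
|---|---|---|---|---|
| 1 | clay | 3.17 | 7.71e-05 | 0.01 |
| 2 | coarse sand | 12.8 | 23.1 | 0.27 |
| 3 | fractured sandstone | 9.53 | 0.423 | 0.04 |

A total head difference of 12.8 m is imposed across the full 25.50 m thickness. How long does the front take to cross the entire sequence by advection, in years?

34.0

With flow normal to the layers, continuity requires the same specific discharge q through every layer.
Σ(b_i/K_i) = 3.17/7.71e-05 + 12.8/23.1 + 9.53/0.423 = 41139 d.
q = Δh / Σ(b_i/K_i) = 12.8 / 41139 = 0.0003111 m/day.
In each layer the seepage velocity is v_i = q/n_i, so the layer transit time is t_i = b_i·n_i / q:
  layer 1 (clay): t_1 = 3.17 × 0.01 / 0.0003111 = 101.9 d
  layer 2 (coarse sand): t_2 = 12.8 × 0.27 / 0.0003111 = 11107 d
  layer 3 (fractured sandstone): t_3 = 9.53 × 0.04 / 0.0003111 = 1225 d
Total t = Σ t_i = 12434 days = 34.04 years.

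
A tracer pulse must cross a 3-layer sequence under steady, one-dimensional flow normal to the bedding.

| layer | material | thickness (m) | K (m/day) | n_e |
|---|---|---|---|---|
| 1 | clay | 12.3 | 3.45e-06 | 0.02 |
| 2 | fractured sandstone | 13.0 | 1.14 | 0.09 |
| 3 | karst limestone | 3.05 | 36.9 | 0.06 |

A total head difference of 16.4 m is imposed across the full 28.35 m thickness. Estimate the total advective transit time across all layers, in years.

952

With flow normal to the layers, continuity requires the same specific discharge q through every layer.
Σ(b_i/K_i) = 12.3/3.45e-06 + 13.0/1.14 + 3.05/36.9 = 3.565e+06 d.
q = Δh / Σ(b_i/K_i) = 16.4 / 3.565e+06 = 4.600e-06 m/day.
In each layer the seepage velocity is v_i = q/n_i, so the layer transit time is t_i = b_i·n_i / q:
  layer 1 (clay): t_1 = 12.3 × 0.02 / 4.600e-06 = 53478 d
  layer 2 (fractured sandstone): t_2 = 13.0 × 0.09 / 4.600e-06 = 2.543e+05 d
  layer 3 (karst limestone): t_3 = 3.05 × 0.06 / 4.600e-06 = 39783 d
Total t = Σ t_i = 3.476e+05 days = 951.7 years.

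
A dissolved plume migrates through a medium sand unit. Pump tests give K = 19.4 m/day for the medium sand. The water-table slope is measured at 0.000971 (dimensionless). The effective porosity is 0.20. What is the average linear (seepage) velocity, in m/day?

0.0942

Hydraulic gradient i = 0.000971.
Darcy flux q = K · i = 19.40 × 0.0009710 = 0.01884 m/day.
Seepage velocity v = q / n_e = 0.01884 / 0.20 = 0.09419 m/day.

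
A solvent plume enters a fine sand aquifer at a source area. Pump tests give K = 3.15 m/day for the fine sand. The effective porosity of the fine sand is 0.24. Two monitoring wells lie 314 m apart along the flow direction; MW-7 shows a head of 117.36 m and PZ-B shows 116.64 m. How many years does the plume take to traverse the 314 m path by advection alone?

Hydraulic gradient i = (117.36 − 116.64) / 314 = 0.72 / 314 = 0.002293.
Darcy flux q = K · i = 3.150 × 0.002293 = 0.007223 m/day.
Seepage velocity v = q / n_e = 0.007223 / 0.24 = 0.03010 m/day.
Travel time t = L / v = 314 / 0.03010 = 10433 days = 28.57 years.

28.6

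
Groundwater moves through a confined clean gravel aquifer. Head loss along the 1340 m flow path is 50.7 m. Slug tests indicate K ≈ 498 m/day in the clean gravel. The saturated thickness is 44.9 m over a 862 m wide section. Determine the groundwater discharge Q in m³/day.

729000

Cross-sectional area A = 862 × 44.9 = 38704 m².
Hydraulic gradient i = Δh / L = 50.7 / 1340 = 0.03784.
Darcy's law: Q = K · A · i = 498.0 × 38704 × 0.03784 = 7.293e+05 m³/day.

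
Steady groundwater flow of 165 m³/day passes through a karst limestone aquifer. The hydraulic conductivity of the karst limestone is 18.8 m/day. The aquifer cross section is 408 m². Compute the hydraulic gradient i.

From Q = K·A·i, i = Q / (K·A) = 165 / (18.80 × 408.0) = 0.02151.

0.0215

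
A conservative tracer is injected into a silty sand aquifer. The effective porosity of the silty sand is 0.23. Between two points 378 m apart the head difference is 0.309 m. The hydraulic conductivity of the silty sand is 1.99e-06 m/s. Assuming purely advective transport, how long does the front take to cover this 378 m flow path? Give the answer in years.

1690

Convert K: 1.99e-06 m/s × 86400 = 0.1719 m/day.
Hydraulic gradient i = Δh / L = 0.309 / 378 = 0.0008175.
Darcy flux q = K · i = 0.1719 × 0.0008175 = 0.0001406 m/day.
Seepage velocity v = q / n_e = 0.0001406 / 0.23 = 0.0006111 m/day.
Travel time t = L / v = 378 / 0.0006111 = 6.186e+05 days = 1694 years.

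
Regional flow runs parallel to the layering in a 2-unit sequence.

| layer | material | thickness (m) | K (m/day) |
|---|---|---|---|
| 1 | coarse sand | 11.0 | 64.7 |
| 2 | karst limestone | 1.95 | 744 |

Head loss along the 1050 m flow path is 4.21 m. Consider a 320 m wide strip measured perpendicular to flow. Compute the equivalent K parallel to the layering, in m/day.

167

Flow is parallel to layering, so each bed carries its own Darcy discharge and the transmissivities add.
Σ(K_i·b_i) = 64.7×11.0 + 744×1.95 = 2162 m²/day.
Total thickness b = 12.95 m, so K_eq = Σ(K_i·b_i)/b = 167.0 m/day.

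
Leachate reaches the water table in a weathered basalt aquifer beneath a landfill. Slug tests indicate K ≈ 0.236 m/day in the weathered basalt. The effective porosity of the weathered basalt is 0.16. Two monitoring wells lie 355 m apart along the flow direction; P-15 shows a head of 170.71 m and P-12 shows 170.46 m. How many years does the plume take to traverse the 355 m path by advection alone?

Hydraulic gradient i = (170.71 − 170.46) / 355 = 0.25 / 355 = 0.0007042.
Darcy flux q = K · i = 0.2360 × 0.0007042 = 0.0001662 m/day.
Seepage velocity v = q / n_e = 0.0001662 / 0.16 = 0.001039 m/day.
Travel time t = L / v = 355 / 0.001039 = 3.418e+05 days = 935.7 years.

936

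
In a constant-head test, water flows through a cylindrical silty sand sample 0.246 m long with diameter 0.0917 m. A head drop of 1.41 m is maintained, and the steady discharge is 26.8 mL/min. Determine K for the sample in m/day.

1.02

Cross-sectional area A = π·(d/2)² = π × (0.0917/2)² = 0.006604 m².
Convert discharge: 26.8 mL/min = 4.467e-07 m³/s.
Darcy's law rearranged: K = Q·L / (A·Δh) = 4.467e-07 × 0.246 / (0.006604 × 1.41) = 1.180e-05 m/s = 1.019 m/day.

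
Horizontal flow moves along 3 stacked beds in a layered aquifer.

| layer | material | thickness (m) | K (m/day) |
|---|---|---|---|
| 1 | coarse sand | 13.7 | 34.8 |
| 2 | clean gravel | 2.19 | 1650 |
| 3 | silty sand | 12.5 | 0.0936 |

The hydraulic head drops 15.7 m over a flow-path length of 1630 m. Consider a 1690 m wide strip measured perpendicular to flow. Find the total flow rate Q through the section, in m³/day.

Flow is parallel to layering, so each bed carries its own Darcy discharge and the transmissivities add.
Σ(K_i·b_i) = 34.8×13.7 + 1650×2.19 + 0.0936×12.5 = 4091 m²/day.
Hydraulic gradient i = Δh / L = 15.7 / 1630 = 0.009632.
Q = Σ(K_i·b_i) · W · i = 4091 × 1690 × 0.009632 = 66600 m³/day.

66600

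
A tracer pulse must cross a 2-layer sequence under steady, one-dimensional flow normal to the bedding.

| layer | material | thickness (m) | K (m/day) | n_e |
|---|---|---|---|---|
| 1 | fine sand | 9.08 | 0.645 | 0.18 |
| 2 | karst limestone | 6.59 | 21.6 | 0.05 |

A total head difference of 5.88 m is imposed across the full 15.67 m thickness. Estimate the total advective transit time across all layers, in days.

With flow normal to the layers, continuity requires the same specific discharge q through every layer.
Σ(b_i/K_i) = 9.08/0.645 + 6.59/21.6 = 14.38 d.
q = Δh / Σ(b_i/K_i) = 5.88 / 14.38 = 0.4088 m/day.
In each layer the seepage velocity is v_i = q/n_i, so the layer transit time is t_i = b_i·n_i / q:
  layer 1 (fine sand): t_1 = 9.08 × 0.18 / 0.4088 = 3.998 d
  layer 2 (karst limestone): t_2 = 6.59 × 0.05 / 0.4088 = 0.8060 d
Total t = Σ t_i = 4.804 days.

4.80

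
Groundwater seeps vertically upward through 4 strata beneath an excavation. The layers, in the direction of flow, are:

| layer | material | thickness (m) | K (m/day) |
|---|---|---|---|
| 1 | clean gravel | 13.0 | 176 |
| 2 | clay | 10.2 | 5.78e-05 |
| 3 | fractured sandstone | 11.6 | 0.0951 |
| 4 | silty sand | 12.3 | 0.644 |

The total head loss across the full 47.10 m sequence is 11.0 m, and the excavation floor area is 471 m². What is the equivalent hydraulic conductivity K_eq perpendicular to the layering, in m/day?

Flow is perpendicular to layering, so the layers act in series and the equivalent K is the thickness-weighted harmonic mean.
Total thickness L = 13.0 + 10.2 + 11.6 + 12.3 = 47.10 m.
Σ(b_i/K_i) = 13.0/176 + 10.2/5.78e-05 + 11.6/0.0951 + 12.3/0.644 = 1.766e+05 d.
K_eq = L / Σ(b_i/K_i) = 47.10 / 1.766e+05 = 0.0002667 m/day.

0.000267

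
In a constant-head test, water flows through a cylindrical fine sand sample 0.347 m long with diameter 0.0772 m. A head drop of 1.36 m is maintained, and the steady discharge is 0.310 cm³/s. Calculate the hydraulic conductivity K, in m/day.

Cross-sectional area A = π·(d/2)² = π × (0.0772/2)² = 0.004681 m².
Convert discharge: 0.310 cm³/s = 3.100e-07 m³/s.
Darcy's law rearranged: K = Q·L / (A·Δh) = 3.100e-07 × 0.347 / (0.004681 × 1.36) = 1.690e-05 m/s = 1.460 m/day.

1.46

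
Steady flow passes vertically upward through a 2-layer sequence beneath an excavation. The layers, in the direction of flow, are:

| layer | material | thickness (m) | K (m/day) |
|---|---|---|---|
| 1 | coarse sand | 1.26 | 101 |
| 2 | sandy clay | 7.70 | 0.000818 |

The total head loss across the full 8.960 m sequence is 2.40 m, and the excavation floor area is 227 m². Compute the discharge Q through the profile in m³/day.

0.0579

Flow is perpendicular to layering, so the layers act in series and the equivalent K is the thickness-weighted harmonic mean.
Total thickness L = 1.26 + 7.70 = 8.960 m.
Σ(b_i/K_i) = 1.26/101 + 7.70/0.000818 = 9413 d.
K_eq = L / Σ(b_i/K_i) = 8.960 / 9413 = 0.0009519 m/day.
Q = K_eq · A · (Δh/L) = 0.0009519 × 227 × (2.40/8.960) = 0.05788 m³/day.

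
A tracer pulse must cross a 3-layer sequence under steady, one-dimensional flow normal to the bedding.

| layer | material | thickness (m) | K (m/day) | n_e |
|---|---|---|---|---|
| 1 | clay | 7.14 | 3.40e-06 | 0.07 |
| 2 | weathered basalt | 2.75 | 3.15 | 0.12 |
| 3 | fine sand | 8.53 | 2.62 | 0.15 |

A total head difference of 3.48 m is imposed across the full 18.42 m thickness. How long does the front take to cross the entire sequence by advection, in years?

3480

With flow normal to the layers, continuity requires the same specific discharge q through every layer.
Σ(b_i/K_i) = 7.14/3.40e-06 + 2.75/3.15 + 8.53/2.62 = 2.100e+06 d.
q = Δh / Σ(b_i/K_i) = 3.48 / 2.100e+06 = 1.657e-06 m/day.
In each layer the seepage velocity is v_i = q/n_i, so the layer transit time is t_i = b_i·n_i / q:
  layer 1 (clay): t_1 = 7.14 × 0.07 / 1.657e-06 = 3.016e+05 d
  layer 2 (weathered basalt): t_2 = 2.75 × 0.12 / 1.657e-06 = 1.991e+05 d
  layer 3 (fine sand): t_3 = 8.53 × 0.15 / 1.657e-06 = 7.721e+05 d
Total t = Σ t_i = 1.273e+06 days = 3485 years.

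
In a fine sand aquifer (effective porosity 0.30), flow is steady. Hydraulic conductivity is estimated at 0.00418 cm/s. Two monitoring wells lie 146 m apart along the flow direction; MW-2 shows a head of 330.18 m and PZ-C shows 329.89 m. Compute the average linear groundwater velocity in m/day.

Convert K: 0.00418 cm/s × 864 = 3.612 m/day.
Hydraulic gradient i = (330.18 − 329.89) / 146 = 0.29 / 146 = 0.001986.
Darcy flux q = K · i = 3.612 × 0.001986 = 0.007174 m/day.
Seepage velocity v = q / n_e = 0.007174 / 0.30 = 0.02391 m/day.

0.0239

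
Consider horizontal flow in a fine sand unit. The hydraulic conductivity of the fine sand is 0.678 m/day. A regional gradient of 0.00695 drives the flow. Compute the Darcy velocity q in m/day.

Hydraulic gradient i = 0.00695.
Specific discharge q = K · i = 0.6780 × 0.006950 = 0.004712 m/day.

0.00471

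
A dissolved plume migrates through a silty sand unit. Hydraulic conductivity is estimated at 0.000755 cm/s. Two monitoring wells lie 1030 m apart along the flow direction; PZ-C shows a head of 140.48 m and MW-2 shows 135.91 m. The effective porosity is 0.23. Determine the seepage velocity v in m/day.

Convert K: 0.000755 cm/s × 864 = 0.6523 m/day.
Hydraulic gradient i = (140.48 − 135.91) / 1030 = 4.57 / 1030 = 0.004437.
Darcy flux q = K · i = 0.6523 × 0.004437 = 0.002894 m/day.
Seepage velocity v = q / n_e = 0.002894 / 0.23 = 0.01258 m/day.

0.0126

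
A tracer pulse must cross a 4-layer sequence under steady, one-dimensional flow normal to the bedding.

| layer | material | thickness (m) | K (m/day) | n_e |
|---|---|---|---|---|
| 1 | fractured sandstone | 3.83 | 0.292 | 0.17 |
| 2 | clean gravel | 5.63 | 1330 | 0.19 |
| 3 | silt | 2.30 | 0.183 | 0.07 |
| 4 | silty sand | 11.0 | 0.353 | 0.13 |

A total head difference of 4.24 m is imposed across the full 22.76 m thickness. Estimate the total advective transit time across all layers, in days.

With flow normal to the layers, continuity requires the same specific discharge q through every layer.
Σ(b_i/K_i) = 3.83/0.292 + 5.63/1330 + 2.30/0.183 + 11.0/0.353 = 56.85 d.
q = Δh / Σ(b_i/K_i) = 4.24 / 56.85 = 0.07458 m/day.
In each layer the seepage velocity is v_i = q/n_i, so the layer transit time is t_i = b_i·n_i / q:
  layer 1 (fractured sandstone): t_1 = 3.83 × 0.17 / 0.07458 = 8.730 d
  layer 2 (clean gravel): t_2 = 5.63 × 0.19 / 0.07458 = 14.34 d
  layer 3 (silt): t_3 = 2.30 × 0.07 / 0.07458 = 2.159 d
  layer 4 (silty sand): t_4 = 11.0 × 0.13 / 0.07458 = 19.17 d
Total t = Σ t_i = 44.41 days.

44.4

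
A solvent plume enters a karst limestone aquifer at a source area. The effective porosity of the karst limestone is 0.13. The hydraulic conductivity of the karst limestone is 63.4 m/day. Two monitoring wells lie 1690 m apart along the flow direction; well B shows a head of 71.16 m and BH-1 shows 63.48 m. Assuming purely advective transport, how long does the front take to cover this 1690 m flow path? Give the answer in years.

Hydraulic gradient i = (71.16 − 63.48) / 1690 = 7.68 / 1690 = 0.004544.
Darcy flux q = K · i = 63.40 × 0.004544 = 0.2881 m/day.
Seepage velocity v = q / n_e = 0.2881 / 0.13 = 2.216 m/day.
Travel time t = L / v = 1690 / 2.216 = 762.5 days = 2.088 years.

2.09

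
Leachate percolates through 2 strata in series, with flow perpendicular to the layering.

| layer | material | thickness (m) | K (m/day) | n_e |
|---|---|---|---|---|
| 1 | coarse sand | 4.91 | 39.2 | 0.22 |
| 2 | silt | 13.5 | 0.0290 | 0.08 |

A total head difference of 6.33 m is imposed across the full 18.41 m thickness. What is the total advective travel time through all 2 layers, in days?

With flow normal to the layers, continuity requires the same specific discharge q through every layer.
Σ(b_i/K_i) = 4.91/39.2 + 13.5/0.0290 = 465.6 d.
q = Δh / Σ(b_i/K_i) = 6.33 / 465.6 = 0.01359 m/day.
In each layer the seepage velocity is v_i = q/n_i, so the layer transit time is t_i = b_i·n_i / q:
  layer 1 (coarse sand): t_1 = 4.91 × 0.22 / 0.01359 = 79.46 d
  layer 2 (silt): t_2 = 13.5 × 0.08 / 0.01359 = 79.45 d
Total t = Σ t_i = 158.9 days.

159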